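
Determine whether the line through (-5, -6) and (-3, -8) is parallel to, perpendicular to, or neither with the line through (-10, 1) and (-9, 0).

Slope of line 1: m1 = (-8 - -6)/(-3 - -5) = -2/2 = -1
Slope of line 2: m2 = (0 - 1)/(-9 - -10) = -1/1 = -1
m1 = m2, so the lines are parallel.

Parallel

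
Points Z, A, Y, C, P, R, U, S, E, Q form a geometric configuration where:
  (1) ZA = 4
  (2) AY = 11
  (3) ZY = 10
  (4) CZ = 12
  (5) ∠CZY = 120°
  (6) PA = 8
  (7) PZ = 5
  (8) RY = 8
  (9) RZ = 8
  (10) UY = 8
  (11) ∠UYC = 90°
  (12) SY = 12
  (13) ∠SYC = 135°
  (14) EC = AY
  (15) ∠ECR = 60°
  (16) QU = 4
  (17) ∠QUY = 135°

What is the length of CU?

Step 1: By the law of cosines on triangle CZY: CY² = 12² + 10² − 2·12·10·cos(120°) = 364, so CY = 2·√91.
Step 2: By the law of cosines on triangle CYU: CU² = (2·√91)² + 8² − 2·2·√91·8·cos(90°) = 428, so CU = 2·√107.

Therefore, the length of CU = 2·√107.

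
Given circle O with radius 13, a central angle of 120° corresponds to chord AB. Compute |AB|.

Drop a perpendicular from the center to the chord, bisecting both the chord and the central angle.
Each half-chord = r sin(θ/2) = 13 sin(60°).
The full chord = 2 × 13 × sin(60°) = 13*sqrt(3).

13*sqrt(3)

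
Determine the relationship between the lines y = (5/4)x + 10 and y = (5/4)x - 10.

Slope of line 1: m1 = 5/4
Slope of line 2: m2 = 5/4
Since m1 = m2 = 5/4, the lines are parallel.

Parallel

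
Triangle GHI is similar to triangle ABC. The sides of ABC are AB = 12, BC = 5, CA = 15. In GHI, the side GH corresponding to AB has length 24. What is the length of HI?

Since the triangles are similar, the ratio of corresponding sides is constant.
Scale factor k = GH / AB = 24 / 12 = 2
HI = k * BC = 2 * 5 = 10

10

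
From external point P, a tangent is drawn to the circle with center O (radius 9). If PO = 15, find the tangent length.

The tangent, radius, and line from the external point to the center form a right triangle.
The right angle is where the tangent meets the radius.
By the Pythagorean theorem: tangent² + 9² = 15²
tangent² = 225 - 81 = 144
tangent = 12

12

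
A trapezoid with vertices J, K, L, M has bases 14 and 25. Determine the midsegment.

The midsegment (median) of a trapezoid connects the midpoints of the non-parallel sides.
Its length is the average of the two bases: (14 + 25) / 2 = 39/2.

39/2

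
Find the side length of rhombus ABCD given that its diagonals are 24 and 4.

The diagonals of a rhombus bisect each other at right angles.
Half-diagonals: 24/2 = 12 and 4/2 = 2
side = sqrt(12^2 + 2^2)
side = sqrt(144 + 4)
side = sqrt(148) = 2*sqrt(37)

2*sqrt(37)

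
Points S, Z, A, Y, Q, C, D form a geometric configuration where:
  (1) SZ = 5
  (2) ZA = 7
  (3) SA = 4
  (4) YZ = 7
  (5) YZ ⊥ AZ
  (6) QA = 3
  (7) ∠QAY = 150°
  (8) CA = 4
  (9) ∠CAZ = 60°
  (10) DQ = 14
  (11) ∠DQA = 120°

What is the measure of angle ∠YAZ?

Step 1: By the law of cosines on triangle AZY: AY² = 7² + 7² − 2·7·7·cos(90°) = 98, so AY = 7·√2.
Step 2: By the inverse law of cosines on triangle YAZ: cos(∠YAZ) = ((7·√2)² + 7² − 7²) / (2·7·√2·7) = 98/138.59 = 0.7071, so ∠YAZ = 45°.

Therefore, the measure of angle ∠YAZ = 45°.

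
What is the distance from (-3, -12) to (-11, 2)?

d = sqrt((-8)^2 + (14)^2) = sqrt(260) = 2*sqrt(65)

2*sqrt(65)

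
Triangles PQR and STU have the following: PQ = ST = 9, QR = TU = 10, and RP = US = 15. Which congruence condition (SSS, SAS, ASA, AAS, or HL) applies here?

The given information matches SSS: All three pairs of corresponding sides are equal (Side-Side-Side).

SSS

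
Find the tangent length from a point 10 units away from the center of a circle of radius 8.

tangent = √(d² - r²) = √(10² - 8²) = √(100 - 64) = √36 = 6

6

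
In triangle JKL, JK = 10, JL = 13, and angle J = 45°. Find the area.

Area = (1/2)(10)(13) sin(45°) = (1/2)(10)(13)(sqrt(2)/2) = 65*sqrt(2)/2

65*sqrt(2)/2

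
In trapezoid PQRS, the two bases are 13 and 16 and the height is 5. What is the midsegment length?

midsegment = (13 + 16) / 2 = 29 / 2 = 29/2

29/2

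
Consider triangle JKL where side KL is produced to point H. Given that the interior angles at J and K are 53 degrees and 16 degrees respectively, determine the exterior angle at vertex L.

Exterior angle = 53 + 16 = 69 degrees (exterior angle theorem).

69 degrees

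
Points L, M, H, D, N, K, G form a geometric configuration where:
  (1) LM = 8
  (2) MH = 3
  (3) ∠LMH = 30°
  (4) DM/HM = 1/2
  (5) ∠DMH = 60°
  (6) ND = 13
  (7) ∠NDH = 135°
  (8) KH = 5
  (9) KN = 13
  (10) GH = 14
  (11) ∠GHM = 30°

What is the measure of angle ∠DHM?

From the given relations: DM = 1/2·HM = 1/2·3 ≈ 1.5.
Step 1: By the law of cosines on triangle HMD: HD² = 3² + 1.5² − 2·3·1.5·cos(60°) = 6.75, so HD = 3/2·√3.
Step 2: By the inverse law of cosines on triangle DHM: cos(∠DHM) = ((3/2·√3)² + 3² − 1.5²) / (2·3/2·√3·3) = 13.5/15.59 = 0.866, so ∠DHM = 30°.

Therefore, the measure of angle ∠DHM = 30°.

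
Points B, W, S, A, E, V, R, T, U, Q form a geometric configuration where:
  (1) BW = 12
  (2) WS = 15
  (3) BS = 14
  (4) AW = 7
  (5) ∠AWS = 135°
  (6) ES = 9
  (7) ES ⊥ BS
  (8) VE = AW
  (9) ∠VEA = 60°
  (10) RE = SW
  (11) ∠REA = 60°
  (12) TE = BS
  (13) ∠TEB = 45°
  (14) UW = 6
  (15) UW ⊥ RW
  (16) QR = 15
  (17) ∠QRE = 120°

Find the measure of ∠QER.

From the given relations: RE = SW = 15.
Step 1: By the law of cosines on triangle ERQ: EQ² = 15² + 15² − 2·15·15·cos(120°) = 675, so EQ = 15·√3.
Step 2: By the inverse law of cosines on triangle QER: cos(∠QER) = ((15·√3)² + 15² − 15²) / (2·15·√3·15) = 675/779.42 = 0.866, so ∠QER = 30°.

Therefore, the measure of angle ∠QER = 30°.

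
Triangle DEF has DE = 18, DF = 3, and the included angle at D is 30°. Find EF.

Law of cosines: EF^2 = 18^2 + 3^2 - 2(18)(3)cos(30°) = 333 - 54*sqrt(3), so EF = 3*sqrt(37 - 6*sqrt(3)).

3*sqrt(37 - 6*sqrt(3))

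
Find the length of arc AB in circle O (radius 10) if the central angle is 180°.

Arc length = 2πr × θ/360
= 2π × 10 × 1/2
= 10*pi

10*pi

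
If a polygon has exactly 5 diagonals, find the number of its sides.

Using d = n(n - 3)/2, we solve 5 = n(n - 3)/2.
So n(n - 3) = 10.
Testing n = 5: 5 * 2 = 10 = 10. Correct.
The polygon has 5 sides.

5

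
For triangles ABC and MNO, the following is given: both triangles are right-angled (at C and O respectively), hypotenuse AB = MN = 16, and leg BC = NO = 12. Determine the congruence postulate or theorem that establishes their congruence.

Consider the given information: both triangles are right-angled (at C and O respectively), hypotenuse AB = MN = 16, and leg BC = NO = 12
This is not ASA or AAS: ASA requires two angles and the side between them. AAS requires two angles and a non-included side.
The correct criterion is HL. The hypotenuse and one leg of two right triangles are equal (Hypotenuse-Leg).

HL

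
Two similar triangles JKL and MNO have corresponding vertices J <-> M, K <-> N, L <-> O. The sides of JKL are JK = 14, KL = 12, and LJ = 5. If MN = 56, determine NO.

Similar triangles have proportional sides. Setting up the proportion:
MN / JK = NO / KL
56 / 14 = NO / 12
NO = 12 * 56 / 14 = 48.

48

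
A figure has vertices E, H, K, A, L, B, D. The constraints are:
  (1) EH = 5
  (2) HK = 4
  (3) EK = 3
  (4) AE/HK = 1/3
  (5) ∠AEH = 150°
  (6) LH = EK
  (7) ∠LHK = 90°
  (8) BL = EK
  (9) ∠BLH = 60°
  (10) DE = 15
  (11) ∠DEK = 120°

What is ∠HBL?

From the given relations: BL = EK = 3; LH = EK = 3.
Step 1: By the law of cosines on triangle BLH: BH² = 3² + 3² − 2·3·3·cos(60°) = 9, so BH = 3.
Step 2: By the inverse law of cosines on triangle HBL: cos(∠HBL) = (3² + 3² − 3²) / (2·3·3) = 9/18 = 0.5, so ∠HBL = 60°.

Therefore, the measure of angle ∠HBL = 60°.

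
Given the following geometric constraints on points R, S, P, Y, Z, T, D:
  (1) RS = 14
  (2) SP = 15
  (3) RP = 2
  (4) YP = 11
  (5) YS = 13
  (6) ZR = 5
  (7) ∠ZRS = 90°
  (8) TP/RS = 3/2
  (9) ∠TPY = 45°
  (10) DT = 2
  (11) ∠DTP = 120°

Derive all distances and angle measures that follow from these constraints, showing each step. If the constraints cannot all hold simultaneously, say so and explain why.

The constraints are consistent.

From the given relations:
  TP = 3/2·RS = 3/2·14 = 21

Step 1: From SR = 14, RZ = 5, and ∠SRZ = 90°, by the law of cosines:
  SZ² = SR² + RZ² - 2·SR·RZ·cos(90°) = 196 + 25 - 0 = 221
  SZ ≈ 14.87

Step 2: From PT = 21, TD = 2, and ∠PTD = 120°, by the law of cosines:
  PD² = PT² + TD² - 2·PT·TD·cos(120°) = 441 + 4 + 42 = 487
  PD ≈ 22.07

Step 3: From YP = 11, PT = 21, and ∠YPT = 45°, by the law of cosines:
  YT² = YP² + PT² - 2·YP·PT·cos(45°) = 121 + 441 - 326.7 = 235.3
  YT ≈ 15.34

Step 4: From RP = 2, RS = 14, PS = 15, by the inverse law of cosines:
  cos(∠PRS) = (RP² + RS² - PS²) / (2·RP·RS)
  ∠PRS = 116.51°

Step 5: From SP = 15, SR = 14, PR = 2, by the inverse law of cosines:
  cos(∠PSR) = (SP² + SR² - PR²) / (2·SP·SR)
  ∠PSR = 6.85°

Step 6: From SP = 15, SY = 13, PY = 11, by the inverse law of cosines:
  cos(∠PSY) = (SP² + SY² - PY²) / (2·SP·SY)
  ∠PSY = 45.57°

Step 7: From PR = 2, PS = 15, RS = 14, by the inverse law of cosines:
  cos(∠RPS) = (PR² + PS² - RS²) / (2·PR·PS)
  ∠RPS = 56.63°

Step 8: From PS = 15, PY = 11, SY = 13, by the inverse law of cosines:
  cos(∠SPY) = (PS² + PY² - SY²) / (2·PS·PY)
  ∠SPY = 57.56°

Step 9: From YP = 11, YS = 13, PS = 15, by the inverse law of cosines:
  cos(∠PYS) = (YP² + YS² - PS²) / (2·YP·YS)
  ∠PYS = 76.86°

Step 10: From SR = 14, SZ = 14.87, RZ = 5, by the inverse law of cosines:
  cos(∠RSZ) = (SR² + SZ² - RZ²) / (2·SR·SZ)
  ∠RSZ = 19.65°

Step 11: From PD = 22.07, PT = 21, DT = 2, by the inverse law of cosines:
  cos(∠DPT) = (PD² + PT² - DT²) / (2·PD·PT)
  ∠DPT = 4.5°

Step 12: From YP = 11, YT = 15.34, PT = 21, by the inverse law of cosines:
  cos(∠PYT) = (YP² + YT² - PT²) / (2·YP·YT)
  ∠PYT = 104.53°

Step 13: From ZR = 5, ZS = 14.87, RS = 14, by the inverse law of cosines:
  cos(∠RZS) = (ZR² + ZS² - RS²) / (2·ZR·ZS)
  ∠RZS = 70.35°

Step 14: From TP = 21, TY = 15.34, PY = 11, by the inverse law of cosines:
  cos(∠PTY) = (TP² + TY² - PY²) / (2·TP·TY)
  ∠PTY = 30.47°

Step 15: From DP = 22.07, DT = 2, PT = 21, by the inverse law of cosines:
  cos(∠PDT) = (DP² + DT² - PT²) / (2·DP·DT)
  ∠PDT = 55.5°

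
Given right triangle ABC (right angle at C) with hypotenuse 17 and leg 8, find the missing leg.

Rearranging the Pythagorean theorem to solve for the unknown leg:
leg^2 = hypotenuse^2 - known_leg^2 = 289 - 64 = 225
leg = sqrt(225) = 15.

15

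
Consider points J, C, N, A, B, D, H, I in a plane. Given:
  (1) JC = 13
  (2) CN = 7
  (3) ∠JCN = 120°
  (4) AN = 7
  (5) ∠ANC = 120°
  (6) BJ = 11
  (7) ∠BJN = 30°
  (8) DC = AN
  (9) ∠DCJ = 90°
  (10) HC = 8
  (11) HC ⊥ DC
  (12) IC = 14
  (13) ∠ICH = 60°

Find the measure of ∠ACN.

Step 1: By the law of cosines on triangle CNA: CA² = 7² + 7² − 2·7·7·cos(120°) = 147, so CA = 7·√3.
Step 2: By the inverse law of cosines on triangle ACN: cos(∠ACN) = ((7·√3)² + 7² − 7²) / (2·7·√3·7) = 147/169.74 = 0.866, so ∠ACN = 30°.

Therefore, the measure of angle ∠ACN = 30°.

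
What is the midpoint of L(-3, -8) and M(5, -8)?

The midpoint is the point halfway along the segment.
Move half the horizontal distance: -3 + (5 - -3)/2 = -3 + 8/2 = 1
Move half the vertical distance: -8 + (-8 - -8)/2 = -8 + 0/2 = -8
Midpoint = (1, -8)

(1, -8)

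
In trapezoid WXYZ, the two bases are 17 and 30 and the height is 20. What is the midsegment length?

The midsegment (median) of a trapezoid connects the midpoints of the non-parallel sides.
Its length is the average of the two bases: (17 + 30) / 2 = 47/2.

47/2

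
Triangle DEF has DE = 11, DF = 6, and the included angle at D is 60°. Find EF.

When two sides and the included angle are known, the law of cosines gives the third side.
c^2 = a^2 + b^2 - 2ab cos(C) generalizes the Pythagorean theorem to non-right triangles.
Here: EF^2 = 121 + 36 - 132*(1/2) = 91
EF = sqrt(91)

sqrt(91)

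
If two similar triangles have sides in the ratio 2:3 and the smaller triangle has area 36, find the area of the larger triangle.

Area ratio = (2/3)^2 = 4/9. Area of the larger triangle = 36 * 9/4 = 81.

81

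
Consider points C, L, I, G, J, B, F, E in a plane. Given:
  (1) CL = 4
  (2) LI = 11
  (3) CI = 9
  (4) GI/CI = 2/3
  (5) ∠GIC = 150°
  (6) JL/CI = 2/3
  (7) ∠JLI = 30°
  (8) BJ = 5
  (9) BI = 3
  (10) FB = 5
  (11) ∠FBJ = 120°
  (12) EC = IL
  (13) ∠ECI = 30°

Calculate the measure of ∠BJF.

Step 1: By the law of cosines on triangle JBF: JF² = 5² + 5² − 2·5·5·cos(120°) = 75, so JF = 5·√3.
Step 2: By the inverse law of cosines on triangle BJF: cos(∠BJF) = (5² + (5·√3)² − 5²) / (2·5·5·√3) = 75/86.6 = 0.866, so ∠BJF = 30°.

Therefore, the measure of angle ∠BJF = 30°.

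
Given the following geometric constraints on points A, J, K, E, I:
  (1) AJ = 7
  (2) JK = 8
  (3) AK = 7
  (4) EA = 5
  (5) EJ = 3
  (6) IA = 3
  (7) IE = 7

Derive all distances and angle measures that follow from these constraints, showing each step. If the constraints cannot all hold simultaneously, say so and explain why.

The constraints are consistent.

Step 1: From AE = 5, AI = 3, EI = 7, by the inverse law of cosines:
  cos(∠EAI) = (AE² + AI² - EI²) / (2·AE·AI)
  ∠EAI = 120°

Step 2: From AE = 5, AJ = 7, EJ = 3, by the inverse law of cosines:
  cos(∠EAJ) = (AE² + AJ² - EJ²) / (2·AE·AJ)
  ∠EAJ = 21.79°

Step 3: From AJ = 7, AK = 7, JK = 8, by the inverse law of cosines:
  cos(∠JAK) = (AJ² + AK² - JK²) / (2·AJ·AK)
  ∠JAK = 69.7°

Step 4: From JA = 7, JE = 3, AE = 5, by the inverse law of cosines:
  cos(∠AJE) = (JA² + JE² - AE²) / (2·JA·JE)
  ∠AJE = 38.21°

Step 5: From JA = 7, JK = 8, AK = 7, by the inverse law of cosines:
  cos(∠AJK) = (JA² + JK² - AK²) / (2·JA·JK)
  ∠AJK = 55.15°

Step 6: From KA = 7, KJ = 8, AJ = 7, by the inverse law of cosines:
  cos(∠AKJ) = (KA² + KJ² - AJ²) / (2·KA·KJ)
  ∠AKJ = 55.15°

Step 7: From EA = 5, EI = 7, AI = 3, by the inverse law of cosines:
  cos(∠AEI) = (EA² + EI² - AI²) / (2·EA·EI)
  ∠AEI = 21.79°

Step 8: From EA = 5, EJ = 3, AJ = 7, by the inverse law of cosines:
  cos(∠AEJ) = (EA² + EJ² - AJ²) / (2·EA·EJ)
  ∠AEJ = 120°

Step 9: From IA = 3, IE = 7, AE = 5, by the inverse law of cosines:
  cos(∠AIE) = (IA² + IE² - AE²) / (2·IA·IE)
  ∠AIE = 38.21°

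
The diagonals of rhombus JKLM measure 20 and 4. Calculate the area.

Area = (20 * 4) / 2 = 80 / 2 = 40

40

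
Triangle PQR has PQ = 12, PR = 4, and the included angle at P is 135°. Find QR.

Law of cosines: QR^2 = 12^2 + 4^2 - 2(12)(4)cos(135°) = 48*sqrt(2) + 160, so QR = 4*sqrt(3*sqrt(2) + 10).

4*sqrt(3*sqrt(2) + 10)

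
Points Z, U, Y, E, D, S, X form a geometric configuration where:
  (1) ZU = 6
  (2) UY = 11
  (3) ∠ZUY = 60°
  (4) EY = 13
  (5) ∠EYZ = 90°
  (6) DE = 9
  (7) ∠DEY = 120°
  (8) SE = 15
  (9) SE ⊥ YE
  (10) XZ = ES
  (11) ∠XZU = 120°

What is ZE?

Step 1: By the law of cosines on triangle ZUY: ZY² = 6² + 11² − 2·6·11·cos(60°) = 91, so ZY = √91.
Step 2: By the law of cosines on triangle ZYE: ZE² = √91² + 13² − 2·√91·13·cos(90°) = 260, so ZE = 2·√65.

Therefore, the length of ZE = 2·√65.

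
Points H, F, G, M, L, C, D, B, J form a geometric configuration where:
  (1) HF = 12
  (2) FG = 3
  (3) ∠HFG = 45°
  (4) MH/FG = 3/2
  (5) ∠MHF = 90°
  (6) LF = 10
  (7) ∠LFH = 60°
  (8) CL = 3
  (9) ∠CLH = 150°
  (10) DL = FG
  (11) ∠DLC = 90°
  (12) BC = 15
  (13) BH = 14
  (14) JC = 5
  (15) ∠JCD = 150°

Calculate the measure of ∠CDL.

From the given relations: DL = FG = 3.
Step 1: By the law of cosines on triangle DLC: DC² = 3² + 3² − 2·3·3·cos(90°) = 18, so DC = 3·√2.
Step 2: By the inverse law of cosines on triangle CDL: cos(∠CDL) = ((3·√2)² + 3² − 3²) / (2·3·√2·3) = 18/25.46 = 0.7071, so ∠CDL = 45°.

Therefore, the measure of angle ∠CDL = 45°.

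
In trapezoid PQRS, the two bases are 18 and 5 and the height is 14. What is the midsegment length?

midsegment = (18 + 5) / 2 = 23 / 2 = 23/2

23/2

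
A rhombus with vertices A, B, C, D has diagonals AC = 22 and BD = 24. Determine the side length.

The diagonals of a rhombus bisect each other at right angles.
Half-diagonals: 22/2 = 11 and 24/2 = 12
side = sqrt(11^2 + 12^2)
side = sqrt(121 + 144)
side = sqrt(265)

sqrt(265)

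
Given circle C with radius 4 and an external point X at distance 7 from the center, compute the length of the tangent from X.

tangent = √(d² - r²) = √(7² - 4²) = √(49 - 16) = √33 = sqrt(33)

sqrt(33)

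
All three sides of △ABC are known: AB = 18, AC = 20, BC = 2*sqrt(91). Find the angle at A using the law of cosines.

By the inverse law of cosines: cos(A) = (AB² + AC² - BC²) / (2 × AB × AC)
cos(A) = (18² + 20² - (2*sqrt(91))²) / (2 × 18 × 20)
cos(A) = (324 + 400 - (364)) / 720
cos(A) = 1/2
A = arccos(1/2) = 60°

60°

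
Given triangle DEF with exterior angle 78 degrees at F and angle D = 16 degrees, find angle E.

The exterior angle theorem states that an exterior angle equals the sum of the two non-adjacent interior angles.
So 78 = 16 + angle E, which gives angle E = 78 - 16 = 62 degrees.

62 degrees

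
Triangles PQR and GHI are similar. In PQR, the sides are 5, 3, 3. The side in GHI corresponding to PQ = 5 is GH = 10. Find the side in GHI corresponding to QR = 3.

Similar triangles have proportional sides. Setting up the proportion:
GH / PQ = HI / QR
10 / 5 = HI / 3
HI = 3 * 10 / 5 = 6.

6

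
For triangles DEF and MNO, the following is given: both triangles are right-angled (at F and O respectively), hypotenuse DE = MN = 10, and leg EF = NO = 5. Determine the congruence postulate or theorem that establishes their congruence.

The given information provides:
both triangles are right-angled (at F and O respectively), hypotenuse DE = MN = 10, and leg EF = NO = 5
This matches the HL congruence theorem.
The hypotenuse and one leg of two right triangles are equal (Hypotenuse-Leg).

HL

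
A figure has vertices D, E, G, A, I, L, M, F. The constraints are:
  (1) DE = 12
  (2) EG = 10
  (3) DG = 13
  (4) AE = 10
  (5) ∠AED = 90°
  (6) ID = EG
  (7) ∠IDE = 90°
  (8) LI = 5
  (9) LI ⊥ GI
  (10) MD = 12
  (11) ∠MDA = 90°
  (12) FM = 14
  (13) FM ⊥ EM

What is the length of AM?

Step 1: By the law of cosines on triangle DEA: DA² = 12² + 10² − 2·12·10·cos(90°) = 244, so DA = 2·√61.
Step 2: By the law of cosines on triangle ADM: AM² = (2·√61)² + 12² − 2·2·√61·12·cos(90°) = 388, so AM = 2·√97.

Therefore, the length of AM = 2·√97.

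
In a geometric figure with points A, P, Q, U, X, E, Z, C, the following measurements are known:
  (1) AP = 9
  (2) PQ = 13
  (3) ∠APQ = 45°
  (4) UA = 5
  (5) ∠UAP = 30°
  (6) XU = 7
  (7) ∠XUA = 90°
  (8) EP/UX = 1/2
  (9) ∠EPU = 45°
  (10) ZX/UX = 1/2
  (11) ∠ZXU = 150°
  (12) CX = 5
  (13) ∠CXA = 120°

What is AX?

Step 1: By the law of cosines on triangle AUX: AX² = 5² + 7² − 2·5·7·cos(90°) = 74, so AX = √74.

Therefore, the length of AX = √74.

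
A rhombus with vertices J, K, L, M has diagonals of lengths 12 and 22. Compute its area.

Area of a rhombus = (d1 * d2) / 2
Area = (12 * 22) / 2
Area = 264 / 2
Area = 132

132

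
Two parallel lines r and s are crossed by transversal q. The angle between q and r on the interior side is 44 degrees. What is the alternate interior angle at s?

Alternate interior angles lie on opposite sides of the transversal, between the parallel lines.
By the alternate interior angle theorem, they are equal: 44 degrees.

44 degrees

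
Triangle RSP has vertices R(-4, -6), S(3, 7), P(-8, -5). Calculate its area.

Shoelace: Area = (1/2)|-4(7--5) + 3(-5--6) + -8(-6-7)| = (1/2)(59) = 59/2

59/2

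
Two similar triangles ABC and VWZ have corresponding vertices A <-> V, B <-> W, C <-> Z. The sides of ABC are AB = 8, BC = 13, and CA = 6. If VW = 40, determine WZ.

Similar triangles have proportional sides. Setting up the proportion:
VW / AB = WZ / BC
40 / 8 = WZ / 13
WZ = 13 * 40 / 8 = 65.

65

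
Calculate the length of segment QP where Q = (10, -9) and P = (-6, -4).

The horizontal distance is |-6 - 10| = 16 and the vertical distance is |-4 - -9| = 5.
By the Pythagorean theorem, d = sqrt(16^2 + 5^2) = sqrt(281).

sqrt(281)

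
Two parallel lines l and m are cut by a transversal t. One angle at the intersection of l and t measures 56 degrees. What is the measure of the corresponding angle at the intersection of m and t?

Corresponding angles formed by parallel lines and a transversal are equal.
The given angle is 56 degrees.
The corresponding angle = 56 degrees.

56 degrees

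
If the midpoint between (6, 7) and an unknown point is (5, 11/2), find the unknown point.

Using the midpoint formula: M = ((x1 + x2)/2, (y1 + y2)/2)
We know M = (5, 11/2) and L = (6, 7)
For x: 5 = (6 + x2)/2, so x2 = 2*5 - 6 = 4
For y: 11/2 = (7 + y2)/2, so y2 = 2*11/2 - 7 = 4
K = (4, 4)

(4, 4)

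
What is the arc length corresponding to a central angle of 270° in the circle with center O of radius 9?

The full circumference is 2πr = 2π(9) = 18*pi.
The arc spans 270° out of 360°, which is a fraction of 3/4.
Arc length = 18*pi × 3/4 = 27*pi/2.

27*pi/2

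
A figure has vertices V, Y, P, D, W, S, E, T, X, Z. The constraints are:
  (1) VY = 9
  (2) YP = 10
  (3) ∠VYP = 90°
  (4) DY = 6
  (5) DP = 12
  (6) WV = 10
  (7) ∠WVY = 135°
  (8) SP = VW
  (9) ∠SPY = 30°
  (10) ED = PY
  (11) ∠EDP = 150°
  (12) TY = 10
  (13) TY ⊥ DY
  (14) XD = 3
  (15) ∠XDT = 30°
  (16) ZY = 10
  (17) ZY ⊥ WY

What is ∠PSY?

From the given relations: SP = VW = 10.
Step 1: By the law of cosines on triangle SPY: SY² = 10² + 10² − 2·10·10·cos(30°) = 26.79, so SY ≈ 5.18.
Step 2: By the inverse law of cosines on triangle PSY: cos(∠PSY) = (10² + 5.18² − 10²) / (2·10·5.18) = 26.79/103.53 = 0.2588, so ∠PSY = 75°.

Therefore, the measure of angle ∠PSY = 75°.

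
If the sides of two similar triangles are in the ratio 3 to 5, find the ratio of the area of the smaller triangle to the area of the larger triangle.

Area ratio = (side ratio)^2 = (3/5)^2 = 9:25.

9:25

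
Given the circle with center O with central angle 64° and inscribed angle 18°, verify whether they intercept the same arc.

By the inscribed angle theorem, the inscribed angle for a central angle of 64° should be 64° / 2 = 32°.
The given inscribed angle is 18°, which does not equal 32°.
Therefore, no, they do not correspond to the same arc.

No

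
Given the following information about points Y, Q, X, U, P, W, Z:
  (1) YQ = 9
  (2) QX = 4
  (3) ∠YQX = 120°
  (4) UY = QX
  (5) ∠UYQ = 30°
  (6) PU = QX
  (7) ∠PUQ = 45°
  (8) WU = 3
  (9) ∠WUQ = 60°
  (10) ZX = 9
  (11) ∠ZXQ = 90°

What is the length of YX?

Step 1: By the law of cosines on triangle YQX: YX² = 9² + 4² − 2·9·4·cos(120°) = 133, so YX = √133.

Therefore, the length of YX = √133.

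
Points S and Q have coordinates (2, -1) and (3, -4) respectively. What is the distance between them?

The horizontal distance is |3 - 2| = 1 and the vertical distance is |-4 - -1| = 3.
By the Pythagorean theorem, d = sqrt(1^2 + 3^2) = sqrt(10).

sqrt(10)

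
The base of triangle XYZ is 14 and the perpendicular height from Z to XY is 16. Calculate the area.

A triangle's area is half the area of a rectangle with the same base and height.
Area = (1/2) * 14 * 16 = 112.

112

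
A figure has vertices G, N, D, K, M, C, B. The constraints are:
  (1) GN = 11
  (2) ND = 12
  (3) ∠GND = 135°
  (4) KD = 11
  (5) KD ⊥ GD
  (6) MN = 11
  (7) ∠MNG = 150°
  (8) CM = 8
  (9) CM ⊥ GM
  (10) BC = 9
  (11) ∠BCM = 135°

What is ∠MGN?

Step 1: By the law of cosines on triangle GNM: GM² = 11² + 11² − 2·11·11·cos(150°) = 451.58, so GM ≈ 21.25.
Step 2: By the inverse law of cosines on triangle MGN: cos(∠MGN) = (21.25² + 11² − 11²) / (2·21.25·11) = 451.58/467.51 = 0.9659, so ∠MGN = 15°.

Therefore, the measure of angle ∠MGN = 15°.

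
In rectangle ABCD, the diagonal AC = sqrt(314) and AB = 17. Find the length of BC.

b = sqrt(d^2 - a^2) = sqrt(314 - 289) = sqrt(25) = 5

5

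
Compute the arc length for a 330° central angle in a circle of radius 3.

Arc length = 2πr × θ/360
= 2π × 3 × 11/12
= 11*pi/2

11*pi/2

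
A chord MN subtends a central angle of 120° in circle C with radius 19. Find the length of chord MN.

Drop a perpendicular from the center to the chord, bisecting both the chord and the central angle.
Each half-chord = r sin(θ/2) = 19 sin(60°).
The full chord = 2 × 19 × sin(60°) = 19*sqrt(3).

19*sqrt(3)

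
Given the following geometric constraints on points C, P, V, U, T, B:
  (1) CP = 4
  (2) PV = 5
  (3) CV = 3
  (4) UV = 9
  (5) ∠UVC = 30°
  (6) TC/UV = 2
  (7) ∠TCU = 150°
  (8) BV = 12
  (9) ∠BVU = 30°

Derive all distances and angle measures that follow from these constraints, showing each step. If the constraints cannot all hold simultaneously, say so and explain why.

The constraints are consistent.

From the given relations:
  TC = 2·UV = 2·9 = 18

Step 1: From CV = 3, VU = 9, and ∠CVU = 30°, by the law of cosines:
  CU² = CV² + VU² - 2·CV·VU·cos(30°) = 9 + 81 - 46.77 = 43.23
  CU ≈ 6.58

Step 2: From UV = 9, VB = 12, and ∠UVB = 30°, by the law of cosines:
  UB² = UV² + VB² - 2·UV·VB·cos(30°) = 81 + 144 - 187.1 = 37.94
  UB ≈ 6.16

Step 3: From CP = 4, CV = 3, PV = 5, by the inverse law of cosines:
  cos(∠PCV) = (CP² + CV² - PV²) / (2·CP·CV)
  ∠PCV = 90°

Step 4: From PC = 4, PV = 5, CV = 3, by the inverse law of cosines:
  cos(∠CPV) = (PC² + PV² - CV²) / (2·PC·PV)
  ∠CPV = 36.87°

Step 5: From VC = 3, VP = 5, CP = 4, by the inverse law of cosines:
  cos(∠CVP) = (VC² + VP² - CP²) / (2·VC·VP)
  ∠CVP = 53.13°

Step 6: From UC = 6.58, CT = 18, and ∠UCT = 150°, by the law of cosines:
  UT² = UC² + CT² - 2·UC·CT·cos(150°) = 43.23 + 324 + 205 = 572.2
  UT ≈ 23.92

Step 7: From CU = 6.58, CV = 3, UV = 9, by the inverse law of cosines:
  cos(∠UCV) = (CU² + CV² - UV²) / (2·CU·CV)
  ∠UCV = 136.81°

Step 8: From UB = 6.16, UV = 9, BV = 12, by the inverse law of cosines:
  cos(∠BUV) = (UB² + UV² - BV²) / (2·UB·UV)
  ∠BUV = 103.06°

Step 9: From UC = 6.58, UV = 9, CV = 3, by the inverse law of cosines:
  cos(∠CUV) = (UC² + UV² - CV²) / (2·UC·UV)
  ∠CUV = 13.19°

Step 10: From BU = 6.16, BV = 12, UV = 9, by the inverse law of cosines:
  cos(∠UBV) = (BU² + BV² - UV²) / (2·BU·BV)
  ∠UBV = 46.94°

Step 11: From UC = 6.58, UT = 23.92, CT = 18, by the inverse law of cosines:
  cos(∠CUT) = (UC² + UT² - CT²) / (2·UC·UT)
  ∠CUT = 22.1°

Step 12: From TC = 18, TU = 23.92, CU = 6.58, by the inverse law of cosines:
  cos(∠CTU) = (TC² + TU² - CU²) / (2·TC·TU)
  ∠CTU = 7.9°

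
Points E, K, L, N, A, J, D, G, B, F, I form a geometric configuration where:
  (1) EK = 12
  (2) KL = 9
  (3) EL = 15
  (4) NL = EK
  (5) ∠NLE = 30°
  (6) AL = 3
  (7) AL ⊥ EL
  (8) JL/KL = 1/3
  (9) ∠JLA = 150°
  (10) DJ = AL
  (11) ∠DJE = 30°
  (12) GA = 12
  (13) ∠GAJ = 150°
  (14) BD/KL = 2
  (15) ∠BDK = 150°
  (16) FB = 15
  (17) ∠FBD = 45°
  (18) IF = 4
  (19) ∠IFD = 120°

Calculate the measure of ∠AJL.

From the given relations: JL = 1/3·KL = 1/3·9 = 3.
Step 1: By the law of cosines on triangle JLA: JA² = 3² + 3² − 2·3·3·cos(150°) = 33.59, so JA ≈ 5.8.
Step 2: By the inverse law of cosines on triangle AJL: cos(∠AJL) = (5.8² + 3² − 3²) / (2·5.8·3) = 33.59/34.77 = 0.9659, so ∠AJL = 15°.

Therefore, the measure of angle ∠AJL = 15°.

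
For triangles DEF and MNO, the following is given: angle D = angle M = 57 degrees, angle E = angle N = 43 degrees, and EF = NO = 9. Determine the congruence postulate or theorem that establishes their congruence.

The given information matches AAS: Two pairs of corresponding angles and a non-included side are equal (Angle-Angle-Side).

AAS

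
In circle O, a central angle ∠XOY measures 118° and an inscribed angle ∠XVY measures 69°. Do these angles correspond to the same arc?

By the inscribed angle theorem, the inscribed angle for a central angle of 118° should be 118° / 2 = 59°.
The given inscribed angle is 69°, which does not equal 59°.
Therefore, no, they do not correspond to the same arc.

No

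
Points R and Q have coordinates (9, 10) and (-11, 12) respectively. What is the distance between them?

The horizontal distance is |-11 - 9| = 20 and the vertical distance is |12 - 10| = 2.
By the Pythagorean theorem, d = sqrt(20^2 + 2^2) = sqrt(404) = 2*sqrt(101).

2*sqrt(101)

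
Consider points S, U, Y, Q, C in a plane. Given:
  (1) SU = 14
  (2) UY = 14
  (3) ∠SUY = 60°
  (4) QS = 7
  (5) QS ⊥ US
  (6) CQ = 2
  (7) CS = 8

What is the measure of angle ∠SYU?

Step 1: By the law of cosines on triangle YUS: YS² = 14² + 14² − 2·14·14·cos(60°) = 196, so YS = 14.
Step 2: By the inverse law of cosines on triangle SYU: cos(∠SYU) = (14² + 14² − 14²) / (2·14·14) = 196/392 = 0.5, so ∠SYU = 60°.

Therefore, the measure of angle ∠SYU = 60°.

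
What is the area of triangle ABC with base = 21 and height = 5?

A triangle's area is half the area of a rectangle with the same base and height.
Area = (1/2) * 21 * 5 = 105/2.

105/2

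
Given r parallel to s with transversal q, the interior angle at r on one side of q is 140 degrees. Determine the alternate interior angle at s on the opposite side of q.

Alternate interior angles are equal: 140 degrees.

140 degrees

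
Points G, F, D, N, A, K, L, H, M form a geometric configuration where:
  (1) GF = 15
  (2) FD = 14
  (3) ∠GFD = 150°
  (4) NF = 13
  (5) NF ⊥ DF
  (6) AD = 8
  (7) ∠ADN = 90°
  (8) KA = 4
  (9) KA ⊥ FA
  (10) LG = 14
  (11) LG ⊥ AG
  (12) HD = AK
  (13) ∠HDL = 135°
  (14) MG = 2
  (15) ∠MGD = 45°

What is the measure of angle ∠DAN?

Step 1: By the law of cosines on triangle DFN: DN² = 14² + 13² − 2·14·13·cos(90°) = 365, so DN ≈ 19.1.
Step 2: By the law of cosines on triangle ADN: AN² = 8² + 19.1² − 2·8·19.1·cos(90°) = 429, so AN ≈ 20.71.
Step 3: By the inverse law of cosines on triangle DAN: cos(∠DAN) = (8² + 20.71² − 19.1²) / (2·8·20.71) = 128/331.4 = 0.3862, so ∠DAN = 67.28°.

Therefore, the measure of angle ∠DAN = 67.28°.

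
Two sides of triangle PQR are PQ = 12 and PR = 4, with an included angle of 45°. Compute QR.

By the law of cosines: QR^2 = PQ^2 + PR^2 - 2*PQ*PR*cos(P)
QR^2 = 12^2 + 4^2 - 2*12*4*cos(45°)
QR^2 = 144 + 16 - 96*(sqrt(2)/2)
QR^2 = 160 - 48*sqrt(2)
QR = 4*sqrt(10 - 3*sqrt(2))

4*sqrt(10 - 3*sqrt(2))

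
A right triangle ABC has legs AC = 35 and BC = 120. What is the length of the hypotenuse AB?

By the Pythagorean theorem: AB^2 = AC^2 + BC^2
AB^2 = 35^2 + 120^2 = 1225 + 14400 = 15625
AB = sqrt(15625) = 125

125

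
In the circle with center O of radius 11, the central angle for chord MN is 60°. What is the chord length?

Chord length = 2r sin(θ/2)
= 2 × 11 × sin(60°/2)
= 2 × 11 × sin(30°)
= 11

11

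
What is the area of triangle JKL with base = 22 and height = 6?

A triangle's area is half the area of a rectangle with the same base and height.
Area = (1/2) * 22 * 6 = 66.

66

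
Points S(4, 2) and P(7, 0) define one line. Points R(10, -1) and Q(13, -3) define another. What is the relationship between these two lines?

Slope of line 1: m1 = (0 - 2)/(7 - 4) = -2/3 = -2/3
Slope of line 2: m2 = (-3 - -1)/(13 - 10) = -2/3 = -2/3
Two lines are parallel if and only if they have equal slopes (or both are vertical).
Here m1 = m2 = -2/3, confirming the lines are parallel.

Parallel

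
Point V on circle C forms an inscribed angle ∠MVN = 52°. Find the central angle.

Central angle = 2 × 52° = 104° (inscribed angle theorem).

104°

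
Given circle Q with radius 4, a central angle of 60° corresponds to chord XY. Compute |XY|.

Chord length = 2r sin(θ/2)
= 2 × 4 × sin(60°/2)
= 2 × 4 × sin(30°)
= 4

4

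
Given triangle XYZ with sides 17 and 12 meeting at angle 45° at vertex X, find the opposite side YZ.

Law of cosines: YZ^2 = 17^2 + 12^2 - 2(17)(12)cos(45°) = 433 - 204*sqrt(2), so YZ = sqrt(433 - 204*sqrt(2)).

sqrt(433 - 204*sqrt(2))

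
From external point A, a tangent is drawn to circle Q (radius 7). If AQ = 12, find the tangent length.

tangent = √(d² - r²) = √(12² - 7²) = √(144 - 49) = √95 = sqrt(95)

sqrt(95)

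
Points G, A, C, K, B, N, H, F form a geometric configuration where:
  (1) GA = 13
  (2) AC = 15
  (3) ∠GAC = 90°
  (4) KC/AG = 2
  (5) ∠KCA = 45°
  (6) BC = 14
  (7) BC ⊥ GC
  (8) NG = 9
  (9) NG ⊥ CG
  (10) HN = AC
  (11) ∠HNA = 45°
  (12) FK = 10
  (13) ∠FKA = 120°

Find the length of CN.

Step 1: By the law of cosines on triangle CAG: CG² = 15² + 13² − 2·15·13·cos(90°) = 394, so CG ≈ 19.85.
Step 2: By the law of cosines on triangle CGN: CN² = 19.85² + 9² − 2·19.85·9·cos(90°) = 475, so CN = 5·√19.

Therefore, the length of CN = 5·√19.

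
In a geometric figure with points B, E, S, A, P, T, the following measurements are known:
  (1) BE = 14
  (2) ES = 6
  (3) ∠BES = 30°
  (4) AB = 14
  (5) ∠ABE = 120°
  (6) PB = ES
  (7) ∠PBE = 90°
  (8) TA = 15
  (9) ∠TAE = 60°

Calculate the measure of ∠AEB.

Step 1: By the law of cosines on triangle EBA: EA² = 14² + 14² − 2·14·14·cos(120°) = 588, so EA = 14·√3.
Step 2: By the inverse law of cosines on triangle AEB: cos(∠AEB) = ((14·√3)² + 14² − 14²) / (2·14·√3·14) = 588/678.96 = 0.866, so ∠AEB = 30°.

Therefore, the measure of angle ∠AEB = 30°.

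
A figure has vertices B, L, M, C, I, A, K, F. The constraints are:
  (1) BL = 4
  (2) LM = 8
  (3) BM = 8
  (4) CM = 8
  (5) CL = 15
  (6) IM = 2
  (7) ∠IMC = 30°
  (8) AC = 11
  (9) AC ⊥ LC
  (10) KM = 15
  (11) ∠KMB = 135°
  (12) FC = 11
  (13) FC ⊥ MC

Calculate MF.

Step 1: By the law of cosines on triangle MCF: MF² = 8² + 11² − 2·8·11·cos(90°) = 185, so MF = √185.

Therefore, the length of MF = √185.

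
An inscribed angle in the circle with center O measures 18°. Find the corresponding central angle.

By the inscribed angle theorem, the central angle is twice the inscribed angle.
Central angle = 2 × 18° = 36°

36°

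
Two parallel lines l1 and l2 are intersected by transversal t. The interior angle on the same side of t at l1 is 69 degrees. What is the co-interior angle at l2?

Co-interior (same-side interior) angles are between the parallel lines on the same side of the transversal.
Unlike corresponding or alternate interior angles, they are supplementary rather than equal.
So the angle = 180 - 69 = 111 degrees.

111 degrees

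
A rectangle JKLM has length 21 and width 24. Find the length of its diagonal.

Using the Pythagorean theorem:
d² = 21² + 24² = 441 + 576 = 1017
d = sqrt(1017) = 3*sqrt(113)

3*sqrt(113)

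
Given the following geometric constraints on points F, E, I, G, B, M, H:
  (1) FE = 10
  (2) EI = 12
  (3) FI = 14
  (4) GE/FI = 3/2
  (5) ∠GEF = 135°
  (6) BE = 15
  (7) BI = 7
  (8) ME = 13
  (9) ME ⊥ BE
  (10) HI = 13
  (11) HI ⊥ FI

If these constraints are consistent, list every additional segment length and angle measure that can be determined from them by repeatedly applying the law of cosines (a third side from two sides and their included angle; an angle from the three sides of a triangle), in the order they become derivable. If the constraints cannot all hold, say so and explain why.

The constraints are consistent. Derivable facts, in order:
After 1 step:
- BM ≈ 19.85
- FG ≈ 28.95
- FH ≈ 19.1
- ∠BEI = 27.27°
- ∠BIE = 100.98°
- ∠EBI = 51.75°
- ∠EFI = 57.12°
- ∠EIF = 44.42°
- ∠FEI = 78.46°
After 2 steps:
- ∠BME = 49.09°
- ∠EBM = 40.91°
- ∠EFG = 30.86°
- ∠EGF = 14.14°
- ∠FHI = 47.12°
- ∠HFI = 42.88°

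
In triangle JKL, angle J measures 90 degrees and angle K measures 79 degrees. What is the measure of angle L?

By the triangle angle sum property, the three interior angles of any triangle add up to 180°.
We know angle J = 90° and angle K = 79°, so their sum is 169°.
Therefore angle L = 180° - 169° = 11°.

11 degrees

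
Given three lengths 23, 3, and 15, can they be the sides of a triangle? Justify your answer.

No.
The triangle inequality is violated: 3 + 15 = 18 ≤ 23.
These lengths cannot form a triangle.

No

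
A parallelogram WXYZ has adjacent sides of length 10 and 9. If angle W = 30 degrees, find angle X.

Opposite sides of a parallelogram are parallel, so consecutive angles form co-interior angles on a transversal.
Co-interior angles sum to 180°, giving angle X = 180 - 30 = 150 degrees.

150 degrees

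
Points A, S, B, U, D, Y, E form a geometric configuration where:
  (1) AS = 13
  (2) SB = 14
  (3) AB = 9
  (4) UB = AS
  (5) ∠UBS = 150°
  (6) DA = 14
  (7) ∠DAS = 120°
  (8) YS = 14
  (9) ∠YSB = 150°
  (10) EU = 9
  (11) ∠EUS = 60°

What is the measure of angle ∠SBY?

Step 1: By the law of cosines on triangle BSY: BY² = 14² + 14² − 2·14·14·cos(150°) = 731.48, so BY ≈ 27.05.
Step 2: By the inverse law of cosines on triangle SBY: cos(∠SBY) = (14² + 27.05² − 14²) / (2·14·27.05) = 731.48/757.29 = 0.9659, so ∠SBY = 15°.

Therefore, the measure of angle ∠SBY = 15°.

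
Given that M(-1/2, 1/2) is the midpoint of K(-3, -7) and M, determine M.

Using the midpoint formula: M = ((x1 + x2)/2, (y1 + y2)/2)
We know M = (-1/2, 1/2) and K = (-3, -7)
For x: -1/2 = (-3 + x2)/2, so x2 = 2*-1/2 - -3 = 2
For y: 1/2 = (-7 + y2)/2, so y2 = 2*1/2 - -7 = 8
M = (2, 8)

(2, 8)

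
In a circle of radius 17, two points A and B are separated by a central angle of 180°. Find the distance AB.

Chord = 2(17) sin(90°) = 34

34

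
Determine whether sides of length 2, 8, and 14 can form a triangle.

Check the triangle inequality: 2 + 8 = 10 ≤ 14.
Since the sum of two sides does not exceed the third, no triangle can be formed.

No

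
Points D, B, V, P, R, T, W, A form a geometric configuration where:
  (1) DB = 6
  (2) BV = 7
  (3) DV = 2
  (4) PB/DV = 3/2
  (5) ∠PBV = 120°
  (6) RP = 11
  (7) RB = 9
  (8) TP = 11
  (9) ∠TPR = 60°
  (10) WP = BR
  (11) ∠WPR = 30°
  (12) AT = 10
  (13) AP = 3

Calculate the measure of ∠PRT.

Step 1: By the law of cosines on triangle RPT: RT² = 11² + 11² − 2·11·11·cos(60°) = 121, so RT = 11.
Step 2: By the inverse law of cosines on triangle PRT: cos(∠PRT) = (11² + 11² − 11²) / (2·11·11) = 121/242 = 0.5, so ∠PRT = 60°.

Therefore, the measure of angle ∠PRT = 60°.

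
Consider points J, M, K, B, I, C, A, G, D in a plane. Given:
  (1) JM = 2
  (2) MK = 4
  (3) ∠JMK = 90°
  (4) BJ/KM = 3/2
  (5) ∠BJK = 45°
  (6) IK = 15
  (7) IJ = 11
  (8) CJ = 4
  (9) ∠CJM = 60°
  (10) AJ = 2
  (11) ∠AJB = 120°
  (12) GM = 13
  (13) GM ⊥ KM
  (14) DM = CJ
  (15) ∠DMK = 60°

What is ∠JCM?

Step 1: By the law of cosines on triangle CJM: CM² = 4² + 2² − 2·4·2·cos(60°) = 12, so CM = 2·√3.
Step 2: By the inverse law of cosines on triangle JCM: cos(∠JCM) = (4² + (2·√3)² − 2²) / (2·4·2·√3) = 24/27.71 = 0.866, so ∠JCM = 30°.

Therefore, the measure of angle ∠JCM = 30°.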